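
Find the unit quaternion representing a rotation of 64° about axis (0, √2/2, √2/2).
0.848 + 0.3747j + 0.3747k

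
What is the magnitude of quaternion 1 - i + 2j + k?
√7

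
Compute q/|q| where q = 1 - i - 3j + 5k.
0.1667 - 0.1667i - 0.5j + 0.8333k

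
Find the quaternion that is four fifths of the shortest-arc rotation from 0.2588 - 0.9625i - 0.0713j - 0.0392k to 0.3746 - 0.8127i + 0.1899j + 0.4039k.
0.3598 - 0.8648i + 0.1398j + 0.321k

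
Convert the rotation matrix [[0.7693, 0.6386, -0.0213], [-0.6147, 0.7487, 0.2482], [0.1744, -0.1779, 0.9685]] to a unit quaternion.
0.9336 - 0.1141i - 0.0524j - 0.3356k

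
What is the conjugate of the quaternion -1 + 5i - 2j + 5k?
-1 - 5i + 2j - 5k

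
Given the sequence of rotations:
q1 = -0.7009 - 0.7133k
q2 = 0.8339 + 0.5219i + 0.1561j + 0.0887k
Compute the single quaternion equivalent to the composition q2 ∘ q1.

q2 · q1 = -0.5212 - 0.4771i + 0.2629j - 0.657k
-0.5212 - 0.4771i + 0.2629j - 0.657k


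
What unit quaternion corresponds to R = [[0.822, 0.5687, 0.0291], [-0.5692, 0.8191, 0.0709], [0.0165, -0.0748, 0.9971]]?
0.9537 - 0.0382i + 0.0033j - 0.2983k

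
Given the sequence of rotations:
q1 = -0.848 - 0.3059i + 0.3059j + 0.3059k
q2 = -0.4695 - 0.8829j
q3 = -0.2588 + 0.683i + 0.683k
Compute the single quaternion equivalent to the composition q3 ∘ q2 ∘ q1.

q2 · q1 = 0.6682 - 0.1265i + 0.6051j - 0.4137k
q3 · q2 · q1 = 0.196 + 0.0758i + 0.0396j + 0.9767k
0.196 + 0.0758i + 0.0396j + 0.9767k


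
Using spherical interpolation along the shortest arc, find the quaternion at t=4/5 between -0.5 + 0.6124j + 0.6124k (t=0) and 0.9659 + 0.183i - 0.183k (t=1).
-0.9319 - 0.1547i + 0.1414j + 0.2961k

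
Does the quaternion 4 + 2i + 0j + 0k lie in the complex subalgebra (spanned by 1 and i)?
Yes. The quaternion 4 + 2i has j- and k-coefficients y = z = 0, so it lies in the complex subalgebra spanned by 1 and i.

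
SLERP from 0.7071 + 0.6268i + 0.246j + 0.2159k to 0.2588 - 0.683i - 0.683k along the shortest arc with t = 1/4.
0.5094 + 0.737i + 0.2054j + 0.3939k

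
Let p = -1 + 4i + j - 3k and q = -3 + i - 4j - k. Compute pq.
-26i + 2j - 7k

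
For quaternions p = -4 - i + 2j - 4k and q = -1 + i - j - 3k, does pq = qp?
No: pq = -5 - 13i - 5j + 15k ≠ -5 + 7i + 9j + 17k = qp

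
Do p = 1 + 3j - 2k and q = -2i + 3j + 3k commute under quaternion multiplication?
No: pq = -3 + 13i + 7j + 9k ≠ -3 - 17i - j - 3k = qp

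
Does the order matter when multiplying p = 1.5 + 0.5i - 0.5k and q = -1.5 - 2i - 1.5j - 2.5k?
Yes: pq = -2.5 - 4.5i - 3.75k ≠ -2.5 - 3i - 4.5j - 2.25k = qp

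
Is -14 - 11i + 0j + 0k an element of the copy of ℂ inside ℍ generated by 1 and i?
Yes. The quaternion -14 - 11i has j- and k-coefficients y = z = 0, so it lies in the complex subalgebra spanned by 1 and i.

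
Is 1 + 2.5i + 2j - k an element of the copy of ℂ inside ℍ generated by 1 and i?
No. The quaternion 1 + 2.5i + 2j - k has j-coefficient y = 2 and k-coefficient z = -1, not both zero, so it does not lie in the complex subalgebra spanned by 1 and i.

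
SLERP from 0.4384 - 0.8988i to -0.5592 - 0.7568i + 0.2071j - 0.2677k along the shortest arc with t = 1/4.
0.191 - 0.9761i + 0.0636j - 0.0822k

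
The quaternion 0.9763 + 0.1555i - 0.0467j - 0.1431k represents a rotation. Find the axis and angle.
axis = (0.7185, -0.2158, -0.6612), θ = 25°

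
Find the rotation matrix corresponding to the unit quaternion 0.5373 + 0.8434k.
[[-0.4226, -0.9063, 0], [0.9063, -0.4226, 0], [0, 0, 1]]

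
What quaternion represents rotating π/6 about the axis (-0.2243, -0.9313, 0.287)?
0.9659 - 0.0581i - 0.241j + 0.0743k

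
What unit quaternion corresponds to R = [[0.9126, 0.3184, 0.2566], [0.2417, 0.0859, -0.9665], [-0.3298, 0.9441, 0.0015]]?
0.7071 + 0.6755i + 0.2073j - 0.0271k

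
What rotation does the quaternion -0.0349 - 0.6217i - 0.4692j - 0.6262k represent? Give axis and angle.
axis = (-0.6221, -0.4695, -0.6266), θ = 184°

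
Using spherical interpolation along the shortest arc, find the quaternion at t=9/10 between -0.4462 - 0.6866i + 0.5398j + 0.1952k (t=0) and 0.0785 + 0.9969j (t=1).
0.0195 - 0.0828i + 0.9961j + 0.0235k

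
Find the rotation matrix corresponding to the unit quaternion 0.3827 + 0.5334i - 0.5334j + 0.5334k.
[[-0.1381, -0.9773, 0.1608], [-0.1608, -0.1381, -0.9773], [0.9773, -0.1608, -0.1381]]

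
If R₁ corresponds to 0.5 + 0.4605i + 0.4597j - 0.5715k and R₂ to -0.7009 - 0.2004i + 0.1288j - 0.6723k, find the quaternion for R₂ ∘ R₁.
-0.7016 - 0.1875i - 0.6819j - 0.087k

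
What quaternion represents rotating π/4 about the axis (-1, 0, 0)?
0.9239 - 0.3827i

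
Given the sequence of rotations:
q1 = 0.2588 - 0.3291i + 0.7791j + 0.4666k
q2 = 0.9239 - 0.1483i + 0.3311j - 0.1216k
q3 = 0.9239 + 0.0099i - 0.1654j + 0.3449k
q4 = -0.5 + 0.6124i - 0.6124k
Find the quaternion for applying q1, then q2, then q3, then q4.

q2 · q1 = -0.0109 - 0.0932i + 0.9147j + 0.393k
q3 · q2 · q1 = 0.0066 - 0.4667i + 0.8109j + 0.353k
q4 · q3 · q2 · q1 = 0.4987 + 0.734i - 0.3358j + 0.3161k
0.4987 + 0.734i - 0.3358j + 0.3161k


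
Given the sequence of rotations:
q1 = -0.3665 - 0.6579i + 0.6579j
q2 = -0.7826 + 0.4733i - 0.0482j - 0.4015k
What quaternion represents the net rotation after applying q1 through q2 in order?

q2 · q1 = 0.6299 + 0.6056i - 0.2331j + 0.4268k
0.6299 + 0.6056i - 0.2331j + 0.4268k


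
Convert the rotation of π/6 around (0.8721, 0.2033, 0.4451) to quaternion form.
0.9659 + 0.2257i + 0.0526j + 0.1152k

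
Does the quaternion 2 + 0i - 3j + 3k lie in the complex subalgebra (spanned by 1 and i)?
No. The quaternion 2 - 3j + 3k has j-coefficient y = -3 and k-coefficient z = 3, not both zero, so it does not lie in the complex subalgebra spanned by 1 and i.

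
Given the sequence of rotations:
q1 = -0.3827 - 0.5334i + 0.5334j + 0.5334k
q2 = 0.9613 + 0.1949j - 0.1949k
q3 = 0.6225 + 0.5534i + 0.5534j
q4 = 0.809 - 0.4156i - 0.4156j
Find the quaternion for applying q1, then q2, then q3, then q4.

q2 · q1 = -0.3679 - 0.3048i + 0.5421j + 0.6913k
q3 · q2 · q1 = -0.3603 - 0.0108i - 0.2487j + 0.899k
q4 · q3 · q2 · q1 = -0.3993 - 0.2326i + 0.3222j + 0.8262k
-0.3993 - 0.2326i + 0.3222j + 0.8262k


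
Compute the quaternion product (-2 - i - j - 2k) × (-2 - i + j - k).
2 + 7i + j + 4k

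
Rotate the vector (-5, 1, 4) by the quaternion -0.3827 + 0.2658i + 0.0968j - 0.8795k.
(0.041, -4.179, 4.953)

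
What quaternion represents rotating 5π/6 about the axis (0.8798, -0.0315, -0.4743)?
0.2588 + 0.8498i - 0.0304j - 0.4581k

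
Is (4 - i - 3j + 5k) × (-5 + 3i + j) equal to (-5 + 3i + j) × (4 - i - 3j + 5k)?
No: pq = -14 + 12i + 34j - 17k ≠ -14 + 22i + 4j - 33k = qp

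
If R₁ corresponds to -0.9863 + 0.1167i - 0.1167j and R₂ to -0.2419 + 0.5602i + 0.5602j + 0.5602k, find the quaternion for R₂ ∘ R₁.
0.2386 - 0.5154i - 0.4589j - 0.6833k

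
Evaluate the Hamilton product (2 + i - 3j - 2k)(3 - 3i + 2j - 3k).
9 + 10i + 4j - 19k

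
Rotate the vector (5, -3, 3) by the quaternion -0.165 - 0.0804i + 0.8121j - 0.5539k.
(-4.26, -3.638, 3.409)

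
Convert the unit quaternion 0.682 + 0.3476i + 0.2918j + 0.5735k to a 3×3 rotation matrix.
[[0.1719, -0.5794, 0.7967], [0.9851, 0.1005, -0.1394], [0.0007, 0.8088, 0.5881]]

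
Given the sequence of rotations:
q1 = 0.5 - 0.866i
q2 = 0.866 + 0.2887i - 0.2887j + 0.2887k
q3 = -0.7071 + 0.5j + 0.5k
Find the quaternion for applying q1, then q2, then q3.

q2 · q1 = 0.683 - 0.6056i - 0.3944j - 0.1057k
q3 · q2 · q1 = -0.2329 + 0.5726i + 0.3176j + 0.719k
-0.2329 + 0.5726i + 0.3176j + 0.719k


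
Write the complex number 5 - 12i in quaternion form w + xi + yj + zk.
5 - 12i + 0j + 0k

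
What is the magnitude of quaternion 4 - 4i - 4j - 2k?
√52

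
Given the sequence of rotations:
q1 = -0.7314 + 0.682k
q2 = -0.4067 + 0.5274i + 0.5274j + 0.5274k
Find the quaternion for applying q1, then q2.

q2 · q1 = -0.0622 - 0.0261i - 0.7454j - 0.6631k
-0.0622 - 0.0261i - 0.7454j - 0.6631k


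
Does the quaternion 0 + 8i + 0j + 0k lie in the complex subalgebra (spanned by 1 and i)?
Yes. The quaternion 8i has j- and k-coefficients y = z = 0, so it lies in the complex subalgebra spanned by 1 and i.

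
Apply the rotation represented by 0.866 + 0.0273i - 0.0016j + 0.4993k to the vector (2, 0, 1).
(1.027, 1.681, 1.059)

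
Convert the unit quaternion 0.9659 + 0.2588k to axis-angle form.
axis = (0, 0, 1), θ = π/6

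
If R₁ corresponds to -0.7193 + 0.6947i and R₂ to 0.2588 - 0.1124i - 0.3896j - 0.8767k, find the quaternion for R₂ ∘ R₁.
-0.1081 + 0.2606i - 0.3288j + 0.9013k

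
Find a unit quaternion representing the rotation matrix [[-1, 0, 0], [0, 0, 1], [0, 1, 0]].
0.7071j + 0.7071k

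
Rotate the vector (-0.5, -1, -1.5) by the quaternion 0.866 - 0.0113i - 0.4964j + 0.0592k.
(1.133, -0.991, -1.111)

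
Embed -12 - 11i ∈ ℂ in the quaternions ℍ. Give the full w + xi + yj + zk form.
-12 - 11i + 0j + 0k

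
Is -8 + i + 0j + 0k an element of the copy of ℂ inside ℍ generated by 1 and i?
Yes. The quaternion -8 + i has j- and k-coefficients y = z = 0, so it lies in the complex subalgebra spanned by 1 and i.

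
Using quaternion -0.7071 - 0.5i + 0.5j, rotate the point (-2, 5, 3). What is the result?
(-5.621, 1.379, 2.121)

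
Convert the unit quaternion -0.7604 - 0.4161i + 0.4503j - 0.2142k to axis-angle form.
axis = (-0.6407, 0.6934, -0.3298), θ = 279°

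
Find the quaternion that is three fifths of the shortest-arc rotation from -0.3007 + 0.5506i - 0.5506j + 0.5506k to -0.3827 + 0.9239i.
-0.3862 + 0.8535i - 0.2474j + 0.2474k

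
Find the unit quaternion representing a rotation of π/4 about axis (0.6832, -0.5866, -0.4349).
0.9239 + 0.2614i - 0.2245j - 0.1664k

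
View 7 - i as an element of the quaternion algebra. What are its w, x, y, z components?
7 - i + 0j + 0k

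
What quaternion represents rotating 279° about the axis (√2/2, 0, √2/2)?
-0.7604 + 0.4592i + 0.4592k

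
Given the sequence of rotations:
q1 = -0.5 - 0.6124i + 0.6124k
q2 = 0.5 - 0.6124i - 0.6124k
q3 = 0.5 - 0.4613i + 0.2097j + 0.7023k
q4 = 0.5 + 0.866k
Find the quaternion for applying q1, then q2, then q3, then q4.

q2 · q1 = -0.25 + 0.7501j + 0.6124k
q3 · q2 · q1 = -0.7124 - 0.283i + 0.6051j - 0.2154k
q4 · q3 · q2 · q1 = -0.1697 - 0.6655i + 0.0575j - 0.7246k
-0.1697 - 0.6655i + 0.0575j - 0.7246k


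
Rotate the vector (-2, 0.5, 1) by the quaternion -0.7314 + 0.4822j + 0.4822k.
(-0.493, 2.143, -0.643)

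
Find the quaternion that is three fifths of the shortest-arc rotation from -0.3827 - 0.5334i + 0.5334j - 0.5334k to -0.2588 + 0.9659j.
-0.3427 - 0.2405i + 0.8757j - 0.2405k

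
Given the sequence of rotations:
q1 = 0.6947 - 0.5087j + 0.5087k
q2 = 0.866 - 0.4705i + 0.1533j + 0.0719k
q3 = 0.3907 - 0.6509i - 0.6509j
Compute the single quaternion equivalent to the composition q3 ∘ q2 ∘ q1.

q2 · q1 = 0.643 - 0.2123i - 0.0947j + 0.7298k
q3 · q2 · q1 = 0.0514 - 0.9765i + 0.0195j + 0.2086k
0.0514 - 0.9765i + 0.0195j + 0.2086k


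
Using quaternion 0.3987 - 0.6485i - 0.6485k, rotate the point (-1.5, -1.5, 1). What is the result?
(-0.173, 2.316, -0.327)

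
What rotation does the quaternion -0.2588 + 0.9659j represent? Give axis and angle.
axis = (0, 1, 0), θ = 7π/6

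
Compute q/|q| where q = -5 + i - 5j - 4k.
-0.6108 + 0.1222i - 0.6108j - 0.4887k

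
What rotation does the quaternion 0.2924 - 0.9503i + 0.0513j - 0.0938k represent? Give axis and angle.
axis = (-0.9937, 0.0536, -0.0981), θ = 146°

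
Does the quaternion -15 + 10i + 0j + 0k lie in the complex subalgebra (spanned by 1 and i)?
Yes. The quaternion -15 + 10i has j- and k-coefficients y = z = 0, so it lies in the complex subalgebra spanned by 1 and i.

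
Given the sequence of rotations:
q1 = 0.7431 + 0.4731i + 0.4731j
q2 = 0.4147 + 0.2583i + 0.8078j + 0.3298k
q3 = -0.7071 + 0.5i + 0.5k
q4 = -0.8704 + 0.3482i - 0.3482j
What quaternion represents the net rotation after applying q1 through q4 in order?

q2 · q1 = -0.1962 + 0.2321i + 0.9525j - 0.0149k
q3 · q2 · q1 = 0.0301 - 0.7385i - 0.55j + 0.3887k
q4 · q3 · q2 · q1 = 0.0394 + 0.5179i + 0.3329j - 0.787k
0.0394 + 0.5179i + 0.3329j - 0.787k


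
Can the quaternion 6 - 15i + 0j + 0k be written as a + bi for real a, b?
Yes. The quaternion 6 - 15i has j- and k-coefficients y = z = 0, so it lies in the complex subalgebra spanned by 1 and i.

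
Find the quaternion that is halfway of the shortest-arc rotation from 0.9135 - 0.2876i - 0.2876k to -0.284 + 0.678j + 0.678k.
0.7021 - 0.1686i - 0.3975j - 0.5662k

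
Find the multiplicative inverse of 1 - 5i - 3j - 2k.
0.0256 + 0.1282i + 0.0769j + 0.0513k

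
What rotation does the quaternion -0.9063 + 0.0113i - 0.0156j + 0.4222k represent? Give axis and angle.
axis = (0.0267, -0.0369, 0.999), θ = 310°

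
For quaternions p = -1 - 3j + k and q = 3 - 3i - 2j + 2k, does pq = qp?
No: pq = -11 - i - 10j - 8k ≠ -11 + 7i - 4j + 10k = qp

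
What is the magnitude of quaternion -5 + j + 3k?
√35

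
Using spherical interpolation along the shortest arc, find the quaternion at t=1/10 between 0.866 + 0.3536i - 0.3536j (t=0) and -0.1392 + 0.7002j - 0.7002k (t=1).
0.8368 + 0.3344i - 0.4241j + 0.0897k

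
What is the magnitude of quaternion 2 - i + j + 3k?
√15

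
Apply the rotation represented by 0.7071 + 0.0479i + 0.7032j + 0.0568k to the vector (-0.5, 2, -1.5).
(-1.528, 1.886, 0.78)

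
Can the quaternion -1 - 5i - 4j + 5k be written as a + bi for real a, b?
No. The quaternion -1 - 5i - 4j + 5k has j-coefficient y = -4 and k-coefficient z = 5, not both zero, so it does not lie in the complex subalgebra spanned by 1 and i.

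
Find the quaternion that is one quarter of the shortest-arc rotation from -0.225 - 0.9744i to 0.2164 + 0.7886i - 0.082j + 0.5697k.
-0.231 - 0.9609i + 0.0218j - 0.1512k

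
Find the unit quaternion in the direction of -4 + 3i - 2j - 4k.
-0.5963 + 0.4472i - 0.2981j - 0.5963k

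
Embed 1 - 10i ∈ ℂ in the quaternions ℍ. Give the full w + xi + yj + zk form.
1 - 10i + 0j + 0k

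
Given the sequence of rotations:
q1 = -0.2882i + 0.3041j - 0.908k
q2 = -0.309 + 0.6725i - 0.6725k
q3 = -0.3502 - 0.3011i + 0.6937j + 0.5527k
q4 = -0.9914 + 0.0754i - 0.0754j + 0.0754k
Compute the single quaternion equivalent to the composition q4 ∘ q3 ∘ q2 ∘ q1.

q2 · q1 = -0.4168 + 0.2936i + 0.7105j + 0.4851k
q3 · q2 · q1 = -0.5266 - 0.0335i - 0.2296j - 0.8178k
q4 · q3 · q2 · q1 = 0.5689 + 0.0725i + 0.3265j + 0.7512k
0.5689 + 0.0725i + 0.3265j + 0.7512k


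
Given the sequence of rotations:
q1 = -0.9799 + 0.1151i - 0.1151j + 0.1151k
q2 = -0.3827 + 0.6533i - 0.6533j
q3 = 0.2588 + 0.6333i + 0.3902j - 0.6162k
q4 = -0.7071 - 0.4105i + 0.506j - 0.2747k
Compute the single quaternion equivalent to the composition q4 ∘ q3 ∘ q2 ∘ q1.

q2 · q1 = 0.2246 - 0.7594i + 0.609j - 0.044k
q3 · q2 · q1 = 0.2743 + 0.3038i + 0.7411j + 0.5322k
q4 · q3 · q2 · q1 = -0.298 + 0.1455i - 0.2502j - 0.9096k
-0.298 + 0.1455i - 0.2502j - 0.9096k


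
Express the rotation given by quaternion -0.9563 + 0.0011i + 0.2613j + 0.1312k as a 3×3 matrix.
[[0.829, 0.2515, -0.4995], [-0.2504, 0.9656, 0.0707], [0.5001, 0.0665, 0.8634]]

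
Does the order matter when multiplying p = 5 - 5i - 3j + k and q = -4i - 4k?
Yes: pq = -16 - 8i - 24j - 32k ≠ -16 - 32i + 24j - 8k = qp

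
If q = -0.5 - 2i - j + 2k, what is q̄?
-0.5 + 2i + j - 2k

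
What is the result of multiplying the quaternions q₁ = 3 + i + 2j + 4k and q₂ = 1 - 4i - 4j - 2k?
23 + i - 24j + 2k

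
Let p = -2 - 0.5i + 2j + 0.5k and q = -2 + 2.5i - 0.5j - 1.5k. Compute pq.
7 - 6.75i - 2.5j - 2.75k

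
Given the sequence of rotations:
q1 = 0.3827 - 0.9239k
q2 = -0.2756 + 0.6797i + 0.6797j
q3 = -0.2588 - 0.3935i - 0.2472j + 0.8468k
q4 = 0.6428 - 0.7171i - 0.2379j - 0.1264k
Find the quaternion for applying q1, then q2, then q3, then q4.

q2 · q1 = -0.1055 - 0.3679i + 0.8881j + 0.2546k
q3 · q2 · q1 = -0.1135 - 0.6783i - 0.4151j - 0.5956k
q4 · q3 · q2 · q1 = -0.7334 - 0.2654i - 0.5812j - 0.2322k
-0.7334 - 0.2654i - 0.5812j - 0.2322k


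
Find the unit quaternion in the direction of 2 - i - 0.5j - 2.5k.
0.5898 - 0.2949i - 0.1474j - 0.7372k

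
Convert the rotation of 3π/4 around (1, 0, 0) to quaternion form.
0.3827 + 0.9239i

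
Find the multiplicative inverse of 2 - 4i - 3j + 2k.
0.0606 + 0.1212i + 0.0909j - 0.0606k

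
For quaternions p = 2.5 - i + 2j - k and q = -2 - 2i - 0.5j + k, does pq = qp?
No: pq = -5 - 1.5i - 2.25j + 9k ≠ -5 - 4.5i - 8.25j = qp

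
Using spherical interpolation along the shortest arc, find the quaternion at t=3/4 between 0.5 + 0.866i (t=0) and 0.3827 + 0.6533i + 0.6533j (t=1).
0.4336 + 0.7436i + 0.5089j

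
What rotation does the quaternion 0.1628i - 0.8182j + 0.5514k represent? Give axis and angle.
axis = (0.1628, -0.8182, 0.5514), θ = π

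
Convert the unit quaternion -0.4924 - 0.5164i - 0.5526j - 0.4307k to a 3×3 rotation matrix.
[[0.0183, 0.1466, 0.989], [0.9949, 0.0957, -0.0325], [-0.0994, 0.9846, -0.1441]]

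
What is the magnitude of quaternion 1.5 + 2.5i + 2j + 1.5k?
3.841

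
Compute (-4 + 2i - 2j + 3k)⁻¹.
-0.1212 - 0.0606i + 0.0606j - 0.0909k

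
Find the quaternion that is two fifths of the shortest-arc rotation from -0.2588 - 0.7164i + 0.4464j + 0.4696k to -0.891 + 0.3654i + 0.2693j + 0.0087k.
-0.7001 - 0.3531i + 0.4981j + 0.3703k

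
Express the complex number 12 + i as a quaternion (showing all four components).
12 + i + 0j + 0k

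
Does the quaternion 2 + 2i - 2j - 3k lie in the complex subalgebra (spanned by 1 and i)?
No. The quaternion 2 + 2i - 2j - 3k has j-coefficient y = -2 and k-coefficient z = -3, not both zero, so it does not lie in the complex subalgebra spanned by 1 and i.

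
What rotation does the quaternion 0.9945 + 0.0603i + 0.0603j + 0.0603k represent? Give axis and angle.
axis = (√3/3, √3/3, √3/3), θ = 12°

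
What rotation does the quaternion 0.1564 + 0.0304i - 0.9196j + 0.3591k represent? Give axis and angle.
axis = (0.0308, -0.9311, 0.3636), θ = 162°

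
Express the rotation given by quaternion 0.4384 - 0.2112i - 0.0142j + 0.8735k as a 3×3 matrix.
[[-0.5264, -0.7599, -0.3814], [0.7719, -0.6152, 0.1604], [-0.3565, -0.21, 0.9104]]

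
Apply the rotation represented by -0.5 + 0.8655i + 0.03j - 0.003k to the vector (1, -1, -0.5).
(0.967, 0.12, 1.14)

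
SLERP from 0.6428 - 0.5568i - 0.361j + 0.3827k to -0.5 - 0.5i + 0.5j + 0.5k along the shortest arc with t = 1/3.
0.7954 - 0.2309i - 0.5543j + 0.0819k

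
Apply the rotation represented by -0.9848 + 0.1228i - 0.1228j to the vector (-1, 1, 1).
(-0.758, 1.242, 0.94)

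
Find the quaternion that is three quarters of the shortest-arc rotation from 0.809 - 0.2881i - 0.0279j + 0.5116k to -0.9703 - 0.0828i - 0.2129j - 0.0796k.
0.9673 - 0.0129i + 0.1573j + 0.1984k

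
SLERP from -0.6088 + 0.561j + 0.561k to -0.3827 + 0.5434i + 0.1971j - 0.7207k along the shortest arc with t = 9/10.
0.2831 - 0.5322i - 0.1085j + 0.7904k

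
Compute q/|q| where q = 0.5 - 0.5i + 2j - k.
0.2132 - 0.2132i + 0.8528j - 0.4264k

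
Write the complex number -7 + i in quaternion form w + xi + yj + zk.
-7 + i + 0j + 0k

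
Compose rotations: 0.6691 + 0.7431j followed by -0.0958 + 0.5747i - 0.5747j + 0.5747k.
0.363 - 0.0425i - 0.4557j + 0.8116k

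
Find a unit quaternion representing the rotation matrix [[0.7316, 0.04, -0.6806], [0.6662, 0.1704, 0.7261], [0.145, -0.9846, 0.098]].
0.7071 - 0.6048i - 0.2919j + 0.2214k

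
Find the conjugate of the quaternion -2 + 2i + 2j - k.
-2 - 2i - 2j + k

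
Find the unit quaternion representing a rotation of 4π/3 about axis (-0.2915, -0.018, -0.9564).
-0.5 - 0.2524i - 0.0156j - 0.8283k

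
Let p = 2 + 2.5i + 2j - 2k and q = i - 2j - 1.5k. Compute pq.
-1.5 - 5i - 2.25j - 10k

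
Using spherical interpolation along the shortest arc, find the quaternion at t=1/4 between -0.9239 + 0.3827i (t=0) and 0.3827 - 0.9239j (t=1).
-0.8998 + 0.3223i + 0.2941j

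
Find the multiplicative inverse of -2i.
0.5i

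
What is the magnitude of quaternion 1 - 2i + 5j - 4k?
√46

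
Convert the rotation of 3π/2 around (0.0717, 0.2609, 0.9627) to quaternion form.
-0.7071 + 0.0507i + 0.1845j + 0.6807k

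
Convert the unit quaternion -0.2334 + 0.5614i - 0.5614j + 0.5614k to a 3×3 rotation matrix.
[[-0.2607, -0.3683, 0.8924], [-0.8924, -0.2607, -0.3683], [0.3683, -0.8924, -0.2607]]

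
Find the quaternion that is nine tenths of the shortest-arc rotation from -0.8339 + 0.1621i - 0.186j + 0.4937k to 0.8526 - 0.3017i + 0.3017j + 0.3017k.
-0.8795 + 0.2962i - 0.2989j - 0.2223k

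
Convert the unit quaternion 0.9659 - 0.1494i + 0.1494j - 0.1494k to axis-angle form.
axis = (-√3/3, √3/3, -√3/3), θ = π/6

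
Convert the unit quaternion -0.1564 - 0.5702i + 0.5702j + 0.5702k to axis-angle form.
axis = (-√3/3, √3/3, √3/3), θ = 198°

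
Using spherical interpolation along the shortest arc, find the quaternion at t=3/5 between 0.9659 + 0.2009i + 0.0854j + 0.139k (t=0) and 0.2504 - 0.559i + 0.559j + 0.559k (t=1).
0.6844 - 0.3056i + 0.454j + 0.4818k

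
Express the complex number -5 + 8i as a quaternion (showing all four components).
-5 + 8i + 0j + 0k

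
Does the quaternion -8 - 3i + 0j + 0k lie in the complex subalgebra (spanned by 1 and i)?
Yes. The quaternion -8 - 3i has j- and k-coefficients y = z = 0, so it lies in the complex subalgebra spanned by 1 and i.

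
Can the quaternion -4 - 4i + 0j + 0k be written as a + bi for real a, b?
Yes. The quaternion -4 - 4i has j- and k-coefficients y = z = 0, so it lies in the complex subalgebra spanned by 1 and i.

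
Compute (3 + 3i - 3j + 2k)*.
3 - 3i + 3j - 2k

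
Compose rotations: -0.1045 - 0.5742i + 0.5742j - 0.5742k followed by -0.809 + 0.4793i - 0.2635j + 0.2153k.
0.6347 + 0.4421i - 0.2854j + 0.5659k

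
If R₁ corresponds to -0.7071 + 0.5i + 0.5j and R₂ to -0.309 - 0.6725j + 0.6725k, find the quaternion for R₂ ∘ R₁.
0.5547 - 0.4908i + 0.6573j - 0.1393k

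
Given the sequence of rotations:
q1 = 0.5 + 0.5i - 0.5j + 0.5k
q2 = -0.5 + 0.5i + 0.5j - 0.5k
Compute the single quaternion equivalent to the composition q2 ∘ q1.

q2 · q1 = -k
-k


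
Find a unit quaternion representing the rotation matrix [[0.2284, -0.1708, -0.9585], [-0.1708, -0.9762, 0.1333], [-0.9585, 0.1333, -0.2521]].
0.7837i - 0.109j - 0.6115k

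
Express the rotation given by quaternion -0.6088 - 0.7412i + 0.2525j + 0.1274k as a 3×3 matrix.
[[0.84, -0.2192, -0.4963], [-0.5294, -0.1312, -0.8381], [0.1186, 0.9668, -0.2263]]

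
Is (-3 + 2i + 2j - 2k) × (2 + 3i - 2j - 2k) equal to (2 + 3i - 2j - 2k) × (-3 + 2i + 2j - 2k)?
No: pq = -12 - 13i + 8j - 8k ≠ -12 + 3i + 12j + 12k = qp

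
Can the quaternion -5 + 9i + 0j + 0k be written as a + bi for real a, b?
Yes. The quaternion -5 + 9i has j- and k-coefficients y = z = 0, so it lies in the complex subalgebra spanned by 1 and i.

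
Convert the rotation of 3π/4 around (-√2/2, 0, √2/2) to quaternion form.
0.3827 - 0.6533i + 0.6533k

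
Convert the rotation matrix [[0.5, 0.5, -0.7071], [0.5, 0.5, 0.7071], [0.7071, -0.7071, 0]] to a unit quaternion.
0.7071 - 0.5i - 0.5j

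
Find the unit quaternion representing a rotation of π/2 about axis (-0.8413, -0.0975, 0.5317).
0.7071 - 0.5949i - 0.0689j + 0.376k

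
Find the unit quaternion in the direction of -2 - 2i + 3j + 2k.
-0.4364 - 0.4364i + 0.6547j + 0.4364k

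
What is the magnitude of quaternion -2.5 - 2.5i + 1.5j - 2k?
4.33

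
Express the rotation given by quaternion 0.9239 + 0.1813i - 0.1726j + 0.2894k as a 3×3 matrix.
[[0.7729, -0.5973, -0.214], [0.4722, 0.7668, -0.4349], [0.4239, 0.2351, 0.8747]]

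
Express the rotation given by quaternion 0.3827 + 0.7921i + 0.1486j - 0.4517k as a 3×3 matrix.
[[0.5478, 0.5811, -0.6018], [-0.1103, -0.6629, -0.7405], [-0.8293, 0.472, -0.299]]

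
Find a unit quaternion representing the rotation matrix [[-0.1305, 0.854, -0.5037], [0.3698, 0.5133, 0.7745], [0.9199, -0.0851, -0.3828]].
-0.5 + 0.4298i + 0.7118j + 0.2421k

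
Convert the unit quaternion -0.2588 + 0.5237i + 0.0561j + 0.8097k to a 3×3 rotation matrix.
[[-0.3175, 0.4779, 0.819], [-0.3603, -0.8598, 0.3619], [0.8771, -0.1802, 0.4452]]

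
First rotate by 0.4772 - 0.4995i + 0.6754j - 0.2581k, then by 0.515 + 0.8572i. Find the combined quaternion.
0.6739 + 0.1518i + 0.5691j + 0.446k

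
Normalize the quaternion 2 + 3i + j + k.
0.5164 + 0.7746i + 0.2582j + 0.2582k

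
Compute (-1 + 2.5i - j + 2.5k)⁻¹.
-0.069 - 0.1724i + 0.069j - 0.1724k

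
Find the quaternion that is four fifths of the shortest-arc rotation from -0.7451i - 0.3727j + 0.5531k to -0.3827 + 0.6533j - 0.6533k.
0.323 - 0.1714i - 0.6371j + 0.6786k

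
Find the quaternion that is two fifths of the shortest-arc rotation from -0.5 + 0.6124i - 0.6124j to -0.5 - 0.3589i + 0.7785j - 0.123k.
-0.1051 + 0.5942i - 0.7953j + 0.0589k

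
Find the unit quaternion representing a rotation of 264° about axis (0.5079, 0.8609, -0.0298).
-0.6691 + 0.3774i + 0.6398j - 0.0221k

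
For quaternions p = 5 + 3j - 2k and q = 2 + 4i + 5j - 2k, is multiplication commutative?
No: pq = -9 + 24i + 23j - 26k ≠ -9 + 16i + 39j - 2k = qp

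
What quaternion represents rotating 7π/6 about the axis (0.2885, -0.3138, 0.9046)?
-0.2588 + 0.2787i - 0.3031j + 0.8738k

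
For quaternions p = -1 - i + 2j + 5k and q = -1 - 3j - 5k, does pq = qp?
No: pq = 32 + 6i - 4j + 3k ≠ 32 - 4i + 6j - 3k = qp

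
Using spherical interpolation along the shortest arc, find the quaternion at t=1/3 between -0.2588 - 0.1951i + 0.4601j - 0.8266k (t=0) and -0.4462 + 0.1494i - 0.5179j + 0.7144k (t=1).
-0.0202 - 0.1909i + 0.5101j - 0.8384k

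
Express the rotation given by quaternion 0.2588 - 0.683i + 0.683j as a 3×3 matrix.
[[0.067, -0.933, 0.3535], [-0.933, 0.067, 0.3535], [-0.3535, -0.3535, -0.866]]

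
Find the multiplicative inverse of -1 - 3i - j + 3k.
-0.05 + 0.15i + 0.05j - 0.15k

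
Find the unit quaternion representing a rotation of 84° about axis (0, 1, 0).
0.7431 + 0.6691j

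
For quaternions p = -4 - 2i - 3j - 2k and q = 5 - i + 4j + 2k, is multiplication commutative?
No: pq = -6 - 4i - 25j - 29k ≠ -6 - 8i - 37j - 7k = qp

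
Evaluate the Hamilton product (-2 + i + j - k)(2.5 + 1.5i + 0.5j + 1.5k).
-5.5 + 1.5i - 1.5j - 6.5k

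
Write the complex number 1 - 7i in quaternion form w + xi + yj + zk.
1 - 7i + 0j + 0k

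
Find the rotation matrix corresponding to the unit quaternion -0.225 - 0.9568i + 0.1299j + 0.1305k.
[[0.9322, -0.1899, -0.3082], [-0.3073, -0.865, -0.3967], [-0.1913, 0.4645, -0.8647]]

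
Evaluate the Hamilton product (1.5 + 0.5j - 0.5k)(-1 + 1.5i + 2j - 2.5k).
-3.75 + 2i + 1.75j - 4k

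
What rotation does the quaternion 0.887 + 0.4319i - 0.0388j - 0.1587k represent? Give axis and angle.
axis = (0.9353, -0.084, -0.3437), θ = 55°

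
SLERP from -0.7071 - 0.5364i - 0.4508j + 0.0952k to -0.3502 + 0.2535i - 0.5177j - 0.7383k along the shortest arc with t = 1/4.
-0.722 - 0.3763i - 0.5575j - 0.1622k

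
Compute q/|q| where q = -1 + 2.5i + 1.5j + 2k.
-0.2722 + 0.6804i + 0.4082j + 0.5443k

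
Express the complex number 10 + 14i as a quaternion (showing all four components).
10 + 14i + 0j + 0k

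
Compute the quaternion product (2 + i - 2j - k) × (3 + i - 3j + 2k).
1 - 2i - 15j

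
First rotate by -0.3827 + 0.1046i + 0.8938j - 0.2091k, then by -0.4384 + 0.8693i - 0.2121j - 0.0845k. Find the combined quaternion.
0.2488 - 0.2587i - 0.1377j + 0.9232k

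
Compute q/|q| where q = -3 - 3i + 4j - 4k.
-0.4243 - 0.4243i + 0.5657j - 0.5657k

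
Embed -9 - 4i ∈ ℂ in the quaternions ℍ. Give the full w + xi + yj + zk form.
-9 - 4i + 0j + 0k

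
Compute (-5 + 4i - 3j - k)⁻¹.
-0.098 - 0.0784i + 0.0588j + 0.0196k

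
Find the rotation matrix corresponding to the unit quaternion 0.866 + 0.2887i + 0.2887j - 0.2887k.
[[0.6666, 0.6667, 0.3333], [-0.3333, 0.6666, -0.6667], [-0.6667, 0.3333, 0.6666]]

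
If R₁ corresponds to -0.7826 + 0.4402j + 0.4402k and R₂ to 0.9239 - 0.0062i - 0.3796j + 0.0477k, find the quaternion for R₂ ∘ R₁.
-0.5769 - 0.1832i + 0.7065j + 0.3666k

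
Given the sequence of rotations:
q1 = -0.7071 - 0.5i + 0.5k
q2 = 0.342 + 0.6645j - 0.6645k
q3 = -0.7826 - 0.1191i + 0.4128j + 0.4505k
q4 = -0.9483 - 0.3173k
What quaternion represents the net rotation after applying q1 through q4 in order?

q2 · q1 = 0.0904 + 0.1613i - 0.1376j + 0.9731k
q3 · q2 · q1 = -0.4331 + 0.3267i + 0.3336j - 0.771k
q4 · q3 · q2 · q1 = 0.1661 - 0.204i - 0.42j + 0.8686k
0.1661 - 0.204i - 0.42j + 0.8686k


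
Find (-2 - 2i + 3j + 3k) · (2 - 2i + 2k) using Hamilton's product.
-14 + 6i + 4j + 8k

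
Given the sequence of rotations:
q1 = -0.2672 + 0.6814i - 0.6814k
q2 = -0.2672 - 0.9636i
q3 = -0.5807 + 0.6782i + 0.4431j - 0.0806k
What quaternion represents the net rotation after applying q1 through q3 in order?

q2 · q1 = 0.728 + 0.0754i - 0.6566j + 0.1821k
q3 · q2 · q1 = -0.1683 + 0.4777i + 0.5743j - 0.6431k
-0.1683 + 0.4777i + 0.5743j - 0.6431k


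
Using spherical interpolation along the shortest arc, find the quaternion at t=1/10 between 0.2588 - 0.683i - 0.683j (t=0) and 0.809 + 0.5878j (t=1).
0.1362 - 0.6582i - 0.7404j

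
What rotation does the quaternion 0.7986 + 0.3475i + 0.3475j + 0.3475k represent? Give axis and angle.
axis = (√3/3, √3/3, √3/3), θ = 74°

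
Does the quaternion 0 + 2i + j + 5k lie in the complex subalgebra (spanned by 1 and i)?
No. The quaternion 2i + j + 5k has j-coefficient y = 1 and k-coefficient z = 5, not both zero, so it does not lie in the complex subalgebra spanned by 1 and i.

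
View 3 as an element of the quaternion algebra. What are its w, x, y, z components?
3 + 0i + 0j + 0k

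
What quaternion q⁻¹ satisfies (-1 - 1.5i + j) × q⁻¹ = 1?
-0.2353 + 0.3529i - 0.2353j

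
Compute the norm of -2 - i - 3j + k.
√15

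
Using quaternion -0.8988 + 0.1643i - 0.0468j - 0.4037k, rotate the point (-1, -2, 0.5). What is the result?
(0.788, -1.784, 1.203)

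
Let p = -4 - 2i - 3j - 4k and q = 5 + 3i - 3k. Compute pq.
-26 - 13i - 33j + k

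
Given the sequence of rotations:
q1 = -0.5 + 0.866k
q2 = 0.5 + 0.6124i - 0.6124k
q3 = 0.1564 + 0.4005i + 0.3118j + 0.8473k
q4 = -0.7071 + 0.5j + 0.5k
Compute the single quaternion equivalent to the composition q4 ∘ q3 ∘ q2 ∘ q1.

q2 · q1 = 0.2803 - 0.3062i - 0.5303j + 0.7392k
q3 · q2 · q1 = -0.2945 + 0.7442i - 0.551j + 0.2362k
q4 · q3 · q2 · q1 = 0.3656 - 0.1326i + 0.6145j - 0.6864k
0.3656 - 0.1326i + 0.6145j - 0.6864k


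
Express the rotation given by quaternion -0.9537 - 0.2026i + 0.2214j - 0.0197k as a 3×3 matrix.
[[0.9012, -0.1273, -0.4143], [-0.0521, 0.9171, -0.3952], [0.4303, 0.3777, 0.8199]]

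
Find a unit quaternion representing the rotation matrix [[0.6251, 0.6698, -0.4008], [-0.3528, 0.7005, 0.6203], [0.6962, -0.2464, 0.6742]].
0.866 - 0.2502i - 0.3167j - 0.2952k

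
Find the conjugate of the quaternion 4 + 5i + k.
4 - 5i - k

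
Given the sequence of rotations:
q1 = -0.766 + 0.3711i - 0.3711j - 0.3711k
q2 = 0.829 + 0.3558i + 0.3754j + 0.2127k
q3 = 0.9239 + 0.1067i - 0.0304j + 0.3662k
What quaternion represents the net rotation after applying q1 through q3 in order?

q2 · q1 = -0.5488 - 0.0253i - 0.3842j - 0.7419k
q3 · q2 · q1 = -0.2443 + 0.0813i - 0.2684j - 0.9282k
-0.2443 + 0.0813i - 0.2684j - 0.9282k


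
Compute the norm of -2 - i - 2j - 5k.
√34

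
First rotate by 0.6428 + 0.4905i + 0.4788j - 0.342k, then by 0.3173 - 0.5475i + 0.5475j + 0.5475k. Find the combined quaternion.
0.3976 - 0.6457i + 0.5852j - 0.2873k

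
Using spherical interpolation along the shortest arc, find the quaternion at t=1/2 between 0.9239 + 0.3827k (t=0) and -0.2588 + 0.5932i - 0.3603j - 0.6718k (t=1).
0.6837 - 0.3429i + 0.2083j + 0.6096k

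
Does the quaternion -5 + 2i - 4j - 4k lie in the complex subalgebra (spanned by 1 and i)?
No. The quaternion -5 + 2i - 4j - 4k has j-coefficient y = -4 and k-coefficient z = -4, not both zero, so it does not lie in the complex subalgebra spanned by 1 and i.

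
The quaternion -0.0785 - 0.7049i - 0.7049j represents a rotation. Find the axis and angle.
axis = (-√2/2, -√2/2, 0), θ = 189°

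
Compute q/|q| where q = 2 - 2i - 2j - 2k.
0.5 - 0.5i - 0.5j - 0.5k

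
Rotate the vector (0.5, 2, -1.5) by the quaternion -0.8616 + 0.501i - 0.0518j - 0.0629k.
(0.133, -0.296, -2.529)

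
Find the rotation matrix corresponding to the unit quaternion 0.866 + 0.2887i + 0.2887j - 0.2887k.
[[0.6666, 0.6667, 0.3333], [-0.3333, 0.6666, -0.6667], [-0.6667, 0.3333, 0.6666]]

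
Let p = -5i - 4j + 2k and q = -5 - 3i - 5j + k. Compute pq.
-37 + 31i + 19j + 3k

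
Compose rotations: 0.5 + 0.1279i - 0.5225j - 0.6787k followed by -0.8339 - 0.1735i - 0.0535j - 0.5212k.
-0.7765 - 0.4294i + 0.2245j + 0.4029k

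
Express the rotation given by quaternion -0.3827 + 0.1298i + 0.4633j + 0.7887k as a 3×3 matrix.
[[-0.6734, 0.7239, -0.1499], [-0.4834, -0.2778, 0.8302], [0.5594, 0.6315, 0.537]]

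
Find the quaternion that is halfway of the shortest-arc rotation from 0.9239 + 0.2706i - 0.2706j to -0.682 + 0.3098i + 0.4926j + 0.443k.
0.8762 - 0.0214i - 0.4164j - 0.2417k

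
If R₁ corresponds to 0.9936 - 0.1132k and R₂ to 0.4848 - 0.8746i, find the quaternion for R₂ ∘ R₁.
0.4817 - 0.869i - 0.099j - 0.0549k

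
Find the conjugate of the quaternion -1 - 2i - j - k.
-1 + 2i + j + k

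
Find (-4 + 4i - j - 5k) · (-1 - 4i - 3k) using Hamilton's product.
5 + 15i + 33j + 13k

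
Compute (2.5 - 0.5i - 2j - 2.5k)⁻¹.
0.1493 + 0.0299i + 0.1194j + 0.1493k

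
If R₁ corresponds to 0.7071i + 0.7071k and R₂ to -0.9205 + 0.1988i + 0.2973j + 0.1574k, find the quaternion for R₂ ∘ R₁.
-0.2519 - 0.4407i - 0.0293j - 0.8611k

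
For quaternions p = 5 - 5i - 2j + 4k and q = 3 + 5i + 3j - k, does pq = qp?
No: pq = 50 + 24j + 2k ≠ 50 + 20i - 6j + 12k = qp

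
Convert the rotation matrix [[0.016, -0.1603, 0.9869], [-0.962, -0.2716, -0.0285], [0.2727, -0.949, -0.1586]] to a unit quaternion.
-0.3827 + 0.6013i - 0.4666j + 0.5237k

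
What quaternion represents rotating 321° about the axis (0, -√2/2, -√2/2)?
-0.9426 - 0.236j - 0.236k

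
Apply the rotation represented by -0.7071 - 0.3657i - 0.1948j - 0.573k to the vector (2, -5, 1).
(4.569, 1.232, -2.758)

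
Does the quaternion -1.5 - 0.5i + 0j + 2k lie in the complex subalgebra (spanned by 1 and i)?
No. The quaternion -1.5 - 0.5i + 2k has j-coefficient y = 0 and k-coefficient z = 2, not both zero, so it does not lie in the complex subalgebra spanned by 1 and i.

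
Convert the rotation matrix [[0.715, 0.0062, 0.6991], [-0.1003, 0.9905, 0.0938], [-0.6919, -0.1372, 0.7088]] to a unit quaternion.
0.9239 - 0.0625i + 0.3764j - 0.0288k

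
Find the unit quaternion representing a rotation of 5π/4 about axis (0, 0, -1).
-0.3827 - 0.9239k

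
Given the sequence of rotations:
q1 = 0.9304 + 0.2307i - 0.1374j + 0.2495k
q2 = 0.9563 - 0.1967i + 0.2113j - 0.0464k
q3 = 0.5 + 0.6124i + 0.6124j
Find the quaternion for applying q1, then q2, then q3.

q2 · q1 = 0.9757 + 0.084i + 0.1036j + 0.1737k
q3 · q2 · q1 = 0.373 + 0.7459i + 0.5429j + 0.0989k
0.373 + 0.7459i + 0.5429j + 0.0989k


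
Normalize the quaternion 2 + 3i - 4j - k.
0.3651 + 0.5477i - 0.7303j - 0.1826k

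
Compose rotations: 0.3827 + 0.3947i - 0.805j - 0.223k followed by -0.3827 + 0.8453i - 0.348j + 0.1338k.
-0.7304 + 0.3578i + 0.4162j - 0.4066k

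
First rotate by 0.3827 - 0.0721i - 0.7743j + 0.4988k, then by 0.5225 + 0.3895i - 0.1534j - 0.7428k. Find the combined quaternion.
0.4798 - 0.5403i - 0.604j - 0.3363k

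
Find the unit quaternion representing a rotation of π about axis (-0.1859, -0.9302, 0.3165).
-0.1859i - 0.9302j + 0.3165k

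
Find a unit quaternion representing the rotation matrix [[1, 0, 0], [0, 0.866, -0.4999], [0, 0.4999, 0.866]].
0.9659 + 0.2588i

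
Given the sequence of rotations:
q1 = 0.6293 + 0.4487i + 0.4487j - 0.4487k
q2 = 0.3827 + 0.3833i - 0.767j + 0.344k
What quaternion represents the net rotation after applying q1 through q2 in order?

q2 · q1 = 0.5674 + 0.6027i + 0.0154j + 0.5609k
0.5674 + 0.6027i + 0.0154j + 0.5609k


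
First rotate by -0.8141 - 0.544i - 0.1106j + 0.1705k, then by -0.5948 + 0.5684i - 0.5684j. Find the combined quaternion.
0.7306 - 0.2361i + 0.4316j - 0.4735k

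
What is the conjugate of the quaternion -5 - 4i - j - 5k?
-5 + 4i + j + 5k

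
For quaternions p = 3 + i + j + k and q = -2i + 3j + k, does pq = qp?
No: pq = -2 - 8i + 6j + 8k ≠ -2 - 4i + 12j - 2k = qp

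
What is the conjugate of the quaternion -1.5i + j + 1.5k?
1.5i - j - 1.5k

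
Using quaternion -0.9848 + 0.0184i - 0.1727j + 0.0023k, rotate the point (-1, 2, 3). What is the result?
(0.077, 2.116, 3.085)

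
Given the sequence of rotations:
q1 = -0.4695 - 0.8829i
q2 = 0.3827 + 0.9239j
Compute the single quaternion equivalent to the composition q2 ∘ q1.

q2 · q1 = -0.1797 - 0.3379i - 0.4338j + 0.8157k
-0.1797 - 0.3379i - 0.4338j + 0.8157k


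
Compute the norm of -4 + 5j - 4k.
√57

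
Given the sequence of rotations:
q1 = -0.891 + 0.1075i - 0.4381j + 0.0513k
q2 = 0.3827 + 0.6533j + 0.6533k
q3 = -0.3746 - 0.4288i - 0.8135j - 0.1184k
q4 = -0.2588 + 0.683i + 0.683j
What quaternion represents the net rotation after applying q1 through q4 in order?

q2 · q1 = -0.0883 + 0.3609i - 0.6795j - 0.6327k
q3 · q2 · q1 = -0.4399 + 0.3369i + 0.0123j + 0.8324k
q4 · q3 · q2 · q1 = -0.1247 + 0.1809i - 0.8722j - 0.4371k
-0.1247 + 0.1809i - 0.8722j - 0.4371k


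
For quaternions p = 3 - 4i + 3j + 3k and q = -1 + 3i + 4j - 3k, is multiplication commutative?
No: pq = 6 - 8i + 6j - 37k ≠ 6 + 34i + 12j + 13k = qp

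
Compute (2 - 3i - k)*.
2 + 3i + k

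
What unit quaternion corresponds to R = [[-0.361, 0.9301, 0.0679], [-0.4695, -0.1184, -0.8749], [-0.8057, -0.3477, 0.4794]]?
-0.5 - 0.2636i - 0.4368j + 0.6998k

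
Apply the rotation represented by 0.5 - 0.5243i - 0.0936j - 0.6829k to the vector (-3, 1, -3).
(-1.236, -0.685, -4.124)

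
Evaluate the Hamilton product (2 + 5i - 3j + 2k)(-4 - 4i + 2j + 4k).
10 - 44i - 12j - 2k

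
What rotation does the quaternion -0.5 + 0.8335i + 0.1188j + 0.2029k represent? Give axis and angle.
axis = (0.9624, 0.1372, 0.2343), θ = 4π/3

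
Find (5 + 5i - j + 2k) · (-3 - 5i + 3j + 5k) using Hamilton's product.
3 - 51i - 17j + 29k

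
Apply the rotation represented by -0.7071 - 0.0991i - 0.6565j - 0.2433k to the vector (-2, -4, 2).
(2.77, -4.038, 0.159)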